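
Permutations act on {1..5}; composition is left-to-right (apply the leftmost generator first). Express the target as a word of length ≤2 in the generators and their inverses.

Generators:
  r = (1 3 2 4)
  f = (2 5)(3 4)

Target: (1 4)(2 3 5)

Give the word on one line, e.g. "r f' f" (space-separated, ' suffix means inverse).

r f

  after r: (1 3 2 4)
  after f: (1 4)(2 3 5)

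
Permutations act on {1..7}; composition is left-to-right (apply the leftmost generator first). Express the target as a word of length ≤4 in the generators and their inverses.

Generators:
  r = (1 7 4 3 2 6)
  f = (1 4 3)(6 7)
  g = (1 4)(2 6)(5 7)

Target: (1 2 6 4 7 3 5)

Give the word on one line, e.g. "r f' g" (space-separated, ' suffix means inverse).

  after r': (1 6 2 3 4 7)
  after g': (1 2 3)(4 5 7)
  after r: (1 6)(3 7)(4 5)
  after g': (1 2 6 4 7 3 5)

r' g' r g'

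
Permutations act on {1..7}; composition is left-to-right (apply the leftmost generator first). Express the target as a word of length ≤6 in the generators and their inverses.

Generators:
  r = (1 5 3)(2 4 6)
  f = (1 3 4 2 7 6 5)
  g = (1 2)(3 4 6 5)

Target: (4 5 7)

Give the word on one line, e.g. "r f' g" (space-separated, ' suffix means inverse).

  after r': (1 3 5)(2 6 4)
  after g: (1 4)(2 5)
  after f: (1 2)(3 4)(5 7 6)
  after g': (4 5 7)

r' g f g'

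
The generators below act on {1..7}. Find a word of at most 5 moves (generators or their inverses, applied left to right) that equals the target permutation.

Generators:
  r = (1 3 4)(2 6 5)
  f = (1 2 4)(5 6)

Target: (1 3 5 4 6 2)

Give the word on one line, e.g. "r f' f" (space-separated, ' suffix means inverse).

f f r f' r'

  after f: (1 2 4)(5 6)
  after f: (1 4 2)
  after r: (2 3 4 6 5)
  after f': (1 4 5)(2 3)
  after r': (1 3 5 4 6 2)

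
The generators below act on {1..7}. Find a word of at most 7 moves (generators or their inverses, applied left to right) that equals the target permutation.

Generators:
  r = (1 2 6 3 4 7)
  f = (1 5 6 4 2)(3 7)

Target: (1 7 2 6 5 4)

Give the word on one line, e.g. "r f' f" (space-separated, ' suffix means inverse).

r' r' f' r f'

  after r': (1 7 4 3 6 2)
  after r': (1 4 6)(2 7 3)
  after f': (1 6 2 3 4 5)
  after r: (1 3 7)(2 4 5)
  after f': (1 7 2 6 5 4)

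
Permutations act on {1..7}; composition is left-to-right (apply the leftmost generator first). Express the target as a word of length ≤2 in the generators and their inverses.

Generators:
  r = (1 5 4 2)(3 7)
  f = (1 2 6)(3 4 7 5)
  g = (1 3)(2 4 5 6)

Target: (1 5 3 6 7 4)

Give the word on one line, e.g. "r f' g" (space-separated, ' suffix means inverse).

g' f'

  after g': (1 3)(2 6 5 4)
  after f': (1 5 3 6 7 4)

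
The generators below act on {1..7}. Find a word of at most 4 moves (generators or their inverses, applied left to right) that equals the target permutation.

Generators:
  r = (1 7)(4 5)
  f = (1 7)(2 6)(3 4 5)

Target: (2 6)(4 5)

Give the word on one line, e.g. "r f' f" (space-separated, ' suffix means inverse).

  after r: (1 7)(4 5)
  after f': (2 6)(3 5)
  after f': (1 7)(3 4)
  after f': (2 6)(4 5)

r f' f' f'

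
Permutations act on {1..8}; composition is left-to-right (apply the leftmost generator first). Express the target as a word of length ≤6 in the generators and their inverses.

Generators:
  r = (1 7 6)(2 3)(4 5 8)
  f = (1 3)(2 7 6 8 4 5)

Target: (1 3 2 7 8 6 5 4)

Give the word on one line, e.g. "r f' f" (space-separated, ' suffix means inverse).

  after r': (1 6 7)(2 3)(4 8 5)
  after r': (1 7 6)(4 5 8)
  after f: (1 6 3)(2 7 8 5 4)
  after r: (2 6)(3 7 4)
  after f': (1 3 2 7 8 6 5 4)

r' r' f r f'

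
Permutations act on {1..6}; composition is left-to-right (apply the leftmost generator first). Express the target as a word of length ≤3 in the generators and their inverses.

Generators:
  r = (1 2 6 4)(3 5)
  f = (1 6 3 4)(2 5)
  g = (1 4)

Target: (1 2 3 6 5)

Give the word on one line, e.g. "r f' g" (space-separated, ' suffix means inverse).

  after f: (1 6 3 4)(2 5)
  after r': (1 2 3 6 5)

f r'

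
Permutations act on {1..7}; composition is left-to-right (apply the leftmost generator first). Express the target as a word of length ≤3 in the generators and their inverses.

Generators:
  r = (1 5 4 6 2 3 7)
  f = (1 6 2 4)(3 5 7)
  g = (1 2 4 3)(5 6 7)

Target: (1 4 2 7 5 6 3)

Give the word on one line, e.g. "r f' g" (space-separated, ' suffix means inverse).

  after r: (1 5 4 6 2 3 7)
  after r: (1 4 2 7 5 6 3)

r r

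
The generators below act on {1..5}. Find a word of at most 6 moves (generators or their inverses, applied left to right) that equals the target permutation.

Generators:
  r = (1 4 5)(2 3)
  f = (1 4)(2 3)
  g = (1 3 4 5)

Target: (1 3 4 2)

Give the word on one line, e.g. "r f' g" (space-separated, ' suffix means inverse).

g' r g r r

  after g': (1 5 4 3)
  after r: (2 3 4)
  after g: (1 3 5)(2 4)
  after r: (1 2 5 4 3)
  after r: (1 3 4 2)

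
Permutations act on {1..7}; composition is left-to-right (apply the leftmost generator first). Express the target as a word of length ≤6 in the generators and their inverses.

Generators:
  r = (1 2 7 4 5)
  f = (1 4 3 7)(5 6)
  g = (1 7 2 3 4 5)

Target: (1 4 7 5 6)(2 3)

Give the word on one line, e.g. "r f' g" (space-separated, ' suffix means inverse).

  after r': (1 5 4 7 2)
  after g: (2 7 3 4)
  after f': (1 7 4 2 3)(5 6)
  after r: (1 4 7 5 6)(2 3)

r' g f' r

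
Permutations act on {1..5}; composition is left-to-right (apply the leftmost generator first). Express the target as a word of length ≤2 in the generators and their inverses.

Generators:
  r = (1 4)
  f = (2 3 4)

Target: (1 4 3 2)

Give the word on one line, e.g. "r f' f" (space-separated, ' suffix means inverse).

  after f': (2 4 3)
  after r: (1 4 3 2)

f' r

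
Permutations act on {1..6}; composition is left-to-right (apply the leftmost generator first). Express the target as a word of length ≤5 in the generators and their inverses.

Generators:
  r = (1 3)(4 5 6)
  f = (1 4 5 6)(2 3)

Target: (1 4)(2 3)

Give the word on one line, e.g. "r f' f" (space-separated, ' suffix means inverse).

f' r' r'

  after f': (1 6 5 4)(2 3)
  after r': (1 5 6 4 3 2)
  after r': (1 4)(2 3)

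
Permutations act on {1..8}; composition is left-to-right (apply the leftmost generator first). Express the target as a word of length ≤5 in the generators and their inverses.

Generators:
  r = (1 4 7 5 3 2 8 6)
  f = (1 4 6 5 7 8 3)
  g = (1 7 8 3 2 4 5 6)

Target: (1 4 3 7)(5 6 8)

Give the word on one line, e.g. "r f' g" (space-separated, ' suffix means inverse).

  after f': (1 3 8 7 5 6 4)
  after r': (1 5 8 4 6)(2 3)
  after f': (1 6 3 2 8)(5 7)
  after g: (2 3 4 5 8 7 6)
  after r: (1 4 3 7)(5 6 8)

f' r' f' g r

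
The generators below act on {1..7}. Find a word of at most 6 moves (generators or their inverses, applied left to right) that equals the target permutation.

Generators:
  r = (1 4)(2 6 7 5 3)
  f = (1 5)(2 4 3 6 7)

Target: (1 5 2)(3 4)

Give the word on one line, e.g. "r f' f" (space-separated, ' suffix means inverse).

f f r f r'

  after f: (1 5)(2 4 3 6 7)
  after f: (2 3 7 4 6)
  after r: (1 4 7)(3 5)
  after f: (1 3)(2 4)(5 6 7)
  after r': (1 5 2)(3 4)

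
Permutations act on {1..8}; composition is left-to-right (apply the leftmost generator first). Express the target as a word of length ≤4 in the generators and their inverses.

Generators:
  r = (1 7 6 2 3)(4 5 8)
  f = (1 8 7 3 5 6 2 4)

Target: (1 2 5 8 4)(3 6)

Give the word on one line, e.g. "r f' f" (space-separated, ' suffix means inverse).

  after f: (1 8 7 3 5 6 2 4)
  after f: (1 7 5 2)(3 6 4 8)
  after f: (1 3 2 8 5 4 7 6)
  after r': (1 2 5 8 4)(3 6)

f f f r'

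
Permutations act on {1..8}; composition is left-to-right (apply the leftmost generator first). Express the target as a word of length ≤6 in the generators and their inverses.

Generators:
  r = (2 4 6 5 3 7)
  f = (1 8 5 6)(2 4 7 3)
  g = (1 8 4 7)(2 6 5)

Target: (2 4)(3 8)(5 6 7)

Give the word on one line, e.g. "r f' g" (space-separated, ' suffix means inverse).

g' r g f r

  after g': (1 7 4 8)(2 5 6)
  after r: (1 2 3 7 6 4 8)
  after g: (1 6 7 5 2 3)
  after f: (3 8 5 4 7 6)
  after r: (2 4)(3 8)(5 6 7)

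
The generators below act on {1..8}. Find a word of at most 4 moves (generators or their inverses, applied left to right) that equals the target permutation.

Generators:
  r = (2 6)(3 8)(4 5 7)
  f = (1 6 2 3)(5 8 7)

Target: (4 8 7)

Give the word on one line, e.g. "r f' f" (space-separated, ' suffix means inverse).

  after f: (1 6 2 3)(5 8 7)
  after r: (1 2 8 4 5 3)
  after r: (1 6 2 3)(4 7)(5 8)
  after f': (4 8 7)

f r r f'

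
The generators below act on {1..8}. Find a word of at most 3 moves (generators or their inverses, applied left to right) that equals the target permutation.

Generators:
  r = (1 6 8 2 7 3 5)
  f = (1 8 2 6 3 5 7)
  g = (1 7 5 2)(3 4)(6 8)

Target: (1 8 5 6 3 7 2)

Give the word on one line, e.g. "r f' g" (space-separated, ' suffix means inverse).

  after f: (1 8 2 6 3 5 7)
  after r: (1 2 8 7 6 5 3)
  after f': (1 8 5 6 3 7 2)

f r f'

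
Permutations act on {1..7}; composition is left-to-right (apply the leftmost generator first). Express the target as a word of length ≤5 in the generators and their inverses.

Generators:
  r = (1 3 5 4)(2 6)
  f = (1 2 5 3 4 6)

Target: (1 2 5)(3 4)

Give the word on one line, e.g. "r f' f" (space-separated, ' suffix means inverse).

  after f: (1 2 5 3 4 6)
  after r': (1 6 4 2 3 5)
  after f': (1 4)(2 5 6 3)
  after r': (1 5 2 3 6)
  after f': (1 2 5)(3 4)

f r' f' r' f'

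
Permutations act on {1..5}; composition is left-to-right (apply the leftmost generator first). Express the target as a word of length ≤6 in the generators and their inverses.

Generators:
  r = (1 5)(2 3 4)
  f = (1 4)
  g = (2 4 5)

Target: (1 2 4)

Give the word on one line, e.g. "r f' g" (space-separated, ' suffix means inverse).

r' f r f' g'

  after r': (1 5)(2 4 3)
  after f: (1 5 4 3 2)
  after r: (2 5)
  after f': (1 4)(2 5)
  after g': (1 2 4)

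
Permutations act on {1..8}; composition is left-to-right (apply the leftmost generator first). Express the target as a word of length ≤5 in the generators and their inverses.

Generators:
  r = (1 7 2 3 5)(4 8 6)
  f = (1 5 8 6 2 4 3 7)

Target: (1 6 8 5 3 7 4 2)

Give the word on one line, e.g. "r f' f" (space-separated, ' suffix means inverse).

  after r': (1 5 3 2 7)(4 6 8)
  after r': (1 3 7 5 2)(4 8 6)
  after r': (1 2 5 7 3)
  after f': (1 6 8 5 3 7 4 2)

r' r' r' f'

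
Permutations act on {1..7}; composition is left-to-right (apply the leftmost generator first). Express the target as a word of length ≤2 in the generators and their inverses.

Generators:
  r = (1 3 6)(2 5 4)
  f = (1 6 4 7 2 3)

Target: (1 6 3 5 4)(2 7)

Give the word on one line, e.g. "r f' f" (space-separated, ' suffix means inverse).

f' r

  after f': (1 3 2 7 4 6)
  after r: (1 6 3 5 4)(2 7)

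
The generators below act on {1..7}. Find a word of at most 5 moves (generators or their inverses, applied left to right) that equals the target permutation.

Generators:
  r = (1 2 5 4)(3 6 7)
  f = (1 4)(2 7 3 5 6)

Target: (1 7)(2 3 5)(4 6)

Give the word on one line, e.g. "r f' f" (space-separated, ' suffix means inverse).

f' r' r' f

  after f': (1 4)(2 6 5 3 7)
  after r': (1 5 7)(2 3 6)
  after r': (1 2 7 4 5 6)
  after f: (1 7)(2 3 5)(4 6)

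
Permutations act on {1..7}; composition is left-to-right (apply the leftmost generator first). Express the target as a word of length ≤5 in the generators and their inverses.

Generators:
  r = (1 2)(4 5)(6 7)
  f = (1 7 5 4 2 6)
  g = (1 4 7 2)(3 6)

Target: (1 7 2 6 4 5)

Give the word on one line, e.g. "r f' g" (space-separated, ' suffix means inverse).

r f r'

  after r: (1 2)(4 5)(6 7)
  after f: (1 6 5 2 7)
  after r': (1 7 2 6 4 5)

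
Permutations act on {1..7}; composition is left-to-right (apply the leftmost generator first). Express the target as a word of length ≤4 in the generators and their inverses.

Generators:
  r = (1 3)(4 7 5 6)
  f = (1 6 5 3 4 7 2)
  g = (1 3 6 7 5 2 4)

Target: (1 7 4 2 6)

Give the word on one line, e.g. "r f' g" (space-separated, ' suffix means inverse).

g' r

  after g': (1 4 2 5 7 6 3)
  after r: (1 7 4 2 6)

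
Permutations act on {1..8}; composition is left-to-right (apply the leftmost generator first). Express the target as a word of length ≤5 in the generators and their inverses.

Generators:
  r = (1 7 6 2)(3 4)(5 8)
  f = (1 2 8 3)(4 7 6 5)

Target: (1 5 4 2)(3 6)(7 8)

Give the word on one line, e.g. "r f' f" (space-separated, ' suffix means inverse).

f f f r' f'

  after f: (1 2 8 3)(4 7 6 5)
  after f: (1 8)(2 3)(4 6)(5 7)
  after f: (1 3 8 2)(4 5 6 7)
  after r': (1 4 8 6)(3 5 7)
  after f': (1 5 4 2)(3 6)(7 8)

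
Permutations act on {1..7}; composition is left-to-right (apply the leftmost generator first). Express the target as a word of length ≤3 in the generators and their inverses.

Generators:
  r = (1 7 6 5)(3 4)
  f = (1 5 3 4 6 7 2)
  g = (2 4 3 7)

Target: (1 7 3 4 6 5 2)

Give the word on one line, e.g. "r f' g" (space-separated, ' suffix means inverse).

r r f

  after r: (1 7 6 5)(3 4)
  after r: (1 6)(5 7)
  after f: (1 7 3 4 6 5 2)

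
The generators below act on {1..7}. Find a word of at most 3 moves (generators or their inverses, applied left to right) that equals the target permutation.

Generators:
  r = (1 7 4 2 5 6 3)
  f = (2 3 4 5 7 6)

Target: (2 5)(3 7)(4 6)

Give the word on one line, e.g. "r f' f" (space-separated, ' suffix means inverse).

  after f': (2 6 7 5 4 3)
  after f': (2 7 4)(3 6 5)
  after f': (2 5)(3 7)(4 6)

f' f' f'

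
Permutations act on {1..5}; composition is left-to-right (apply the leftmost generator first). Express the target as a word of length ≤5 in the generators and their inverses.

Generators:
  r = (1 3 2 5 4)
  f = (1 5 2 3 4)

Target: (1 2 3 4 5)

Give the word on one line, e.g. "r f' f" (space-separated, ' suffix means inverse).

r' f r' f' r

  after r': (1 4 5 2 3)
  after f: (2 4)(3 5)
  after r': (1 4 3 2 5)
  after f': (1 3 5 4 2)
  after r: (1 2 3 4 5)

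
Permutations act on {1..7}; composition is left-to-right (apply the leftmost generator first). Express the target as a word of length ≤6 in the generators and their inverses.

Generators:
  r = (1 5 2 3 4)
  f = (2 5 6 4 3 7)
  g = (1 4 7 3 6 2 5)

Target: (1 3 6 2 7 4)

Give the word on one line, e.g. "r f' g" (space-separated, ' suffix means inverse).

  after g: (1 4 7 3 6 2 5)
  after r': (1 3 6 5 4 7 2)
  after f: (1 7 5 3 4 2)
  after r': (1 7)(2 4 5)
  after g: (1 3 6 2 7 4)

g r' f r' g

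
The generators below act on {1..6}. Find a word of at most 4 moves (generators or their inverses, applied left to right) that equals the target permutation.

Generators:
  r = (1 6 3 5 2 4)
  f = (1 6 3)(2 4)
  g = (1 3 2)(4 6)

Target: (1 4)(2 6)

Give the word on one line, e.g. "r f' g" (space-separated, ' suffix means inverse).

  after g': (1 2 3)(4 6)
  after f': (1 4)(2 6)

g' f'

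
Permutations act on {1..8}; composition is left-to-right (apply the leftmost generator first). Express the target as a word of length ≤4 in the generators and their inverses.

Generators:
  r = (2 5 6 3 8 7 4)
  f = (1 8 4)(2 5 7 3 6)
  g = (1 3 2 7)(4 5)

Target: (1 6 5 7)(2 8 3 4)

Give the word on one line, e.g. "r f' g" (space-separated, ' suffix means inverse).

g r'

  after g: (1 3 2 7)(4 5)
  after r': (1 6 5 7)(2 8 3 4)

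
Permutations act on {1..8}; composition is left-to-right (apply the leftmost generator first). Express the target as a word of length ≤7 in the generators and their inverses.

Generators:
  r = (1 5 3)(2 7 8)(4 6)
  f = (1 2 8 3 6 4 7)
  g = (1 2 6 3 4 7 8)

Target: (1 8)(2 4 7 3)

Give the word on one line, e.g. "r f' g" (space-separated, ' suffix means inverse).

g' f g' f' f'

  after g': (1 8 7 4 3 6 2)
  after f: (1 3 4 6 8)
  after g': (1 6 7 4 2)
  after f': (1 3 8 2 7 6 4)
  after f': (1 8)(2 4 7 3)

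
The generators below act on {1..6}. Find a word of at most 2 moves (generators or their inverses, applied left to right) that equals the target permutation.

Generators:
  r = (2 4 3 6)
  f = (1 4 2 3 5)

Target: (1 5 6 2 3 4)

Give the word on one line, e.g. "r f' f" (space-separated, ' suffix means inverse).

f' r

  after f': (1 5 3 2 4)
  after r: (1 5 6 2 3 4)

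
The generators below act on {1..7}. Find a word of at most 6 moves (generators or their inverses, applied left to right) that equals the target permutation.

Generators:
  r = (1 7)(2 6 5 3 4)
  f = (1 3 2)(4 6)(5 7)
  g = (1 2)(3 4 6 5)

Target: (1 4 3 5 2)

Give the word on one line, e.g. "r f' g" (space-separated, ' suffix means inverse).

  after r': (1 7)(2 4 3 5 6)
  after g: (1 7 2 6)
  after f: (1 5 7)(2 4 6 3)
  after r: (1 3 6 4 5)
  after g: (1 4 3 5 2)

r' g f r g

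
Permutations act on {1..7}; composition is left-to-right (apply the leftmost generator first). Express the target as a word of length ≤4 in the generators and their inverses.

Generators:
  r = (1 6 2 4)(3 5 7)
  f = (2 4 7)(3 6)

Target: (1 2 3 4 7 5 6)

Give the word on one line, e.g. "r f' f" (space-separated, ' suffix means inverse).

  after r': (1 4 2 6)(3 7 5)
  after f': (1 2 3 4 7 5 6)

r' f'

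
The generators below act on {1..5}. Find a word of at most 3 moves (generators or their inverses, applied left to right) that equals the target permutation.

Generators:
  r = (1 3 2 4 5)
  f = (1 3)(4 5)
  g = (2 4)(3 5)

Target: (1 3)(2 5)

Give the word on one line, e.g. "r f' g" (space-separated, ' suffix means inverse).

  after r': (1 5 4 2 3)
  after g: (1 3)(2 5)

r' g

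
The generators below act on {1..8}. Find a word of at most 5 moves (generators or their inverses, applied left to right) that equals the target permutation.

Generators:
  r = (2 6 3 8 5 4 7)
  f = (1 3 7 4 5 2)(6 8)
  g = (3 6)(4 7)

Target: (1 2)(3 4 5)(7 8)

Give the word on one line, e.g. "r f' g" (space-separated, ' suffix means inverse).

  after r: (2 6 3 8 5 4 7)
  after r: (2 3 5 7 6 8 4)
  after f': (1 2)(3 4 5)(7 8)

r r f'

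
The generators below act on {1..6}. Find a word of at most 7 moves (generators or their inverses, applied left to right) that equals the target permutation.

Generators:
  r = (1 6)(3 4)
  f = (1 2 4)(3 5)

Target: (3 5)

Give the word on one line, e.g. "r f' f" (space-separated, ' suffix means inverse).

  after f: (1 2 4)(3 5)
  after r': (1 2 3 5 4 6)
  after r': (1 2 4)(3 5)
  after f: (1 4 2)
  after f: (3 5)

f r' r' f f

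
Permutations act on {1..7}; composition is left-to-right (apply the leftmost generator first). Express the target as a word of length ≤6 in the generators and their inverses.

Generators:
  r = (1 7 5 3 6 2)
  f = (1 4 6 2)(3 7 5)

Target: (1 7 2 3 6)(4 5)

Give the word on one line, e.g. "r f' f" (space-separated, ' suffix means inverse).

f' r' r' r' f'

  after f': (1 2 6 4)(3 5 7)
  after r': (1 6 4 2 3 7 5)
  after r': (1 3)(2 5)(4 6)
  after r': (1 5 6 4 3 2 7)
  after f': (1 7 2 3 6)(4 5)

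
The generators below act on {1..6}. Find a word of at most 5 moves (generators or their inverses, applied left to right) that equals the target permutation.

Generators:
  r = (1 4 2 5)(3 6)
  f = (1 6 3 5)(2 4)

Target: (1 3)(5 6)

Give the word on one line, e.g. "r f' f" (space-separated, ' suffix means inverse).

  after r: (1 4 2 5)(3 6)
  after f: (1 2)(5 6)
  after r: (1 5 3 6)(2 4)
  after f': (1 3)(5 6)

r f r f'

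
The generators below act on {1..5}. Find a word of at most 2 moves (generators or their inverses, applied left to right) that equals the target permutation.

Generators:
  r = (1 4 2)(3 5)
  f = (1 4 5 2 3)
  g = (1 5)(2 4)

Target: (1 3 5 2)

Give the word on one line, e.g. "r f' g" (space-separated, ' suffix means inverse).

g r'

  after g: (1 5)(2 4)
  after r': (1 3 5 2)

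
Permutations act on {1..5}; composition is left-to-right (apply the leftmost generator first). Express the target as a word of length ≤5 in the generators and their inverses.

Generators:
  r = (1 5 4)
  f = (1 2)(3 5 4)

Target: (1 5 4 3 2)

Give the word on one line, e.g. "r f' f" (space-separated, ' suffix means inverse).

r' f r' f' r'

  after r': (1 4 5)
  after f: (1 3 5 2)
  after r': (1 3)(2 4 5)
  after f': (1 4 3 2 5)
  after r': (1 5 4 3 2)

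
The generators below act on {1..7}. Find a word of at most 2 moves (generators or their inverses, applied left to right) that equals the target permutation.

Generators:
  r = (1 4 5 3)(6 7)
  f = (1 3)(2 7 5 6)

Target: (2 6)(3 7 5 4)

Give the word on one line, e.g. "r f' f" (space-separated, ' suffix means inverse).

r' f'

  after r': (1 3 5 4)(6 7)
  after f': (2 6)(3 7 5 4)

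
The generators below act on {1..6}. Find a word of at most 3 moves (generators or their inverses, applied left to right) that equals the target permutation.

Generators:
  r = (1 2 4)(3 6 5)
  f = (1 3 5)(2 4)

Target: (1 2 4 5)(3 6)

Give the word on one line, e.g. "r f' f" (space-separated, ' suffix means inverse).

r f f

  after r: (1 2 4)(3 6 5)
  after f: (1 4 3 6)
  after f: (1 2 4 5)(3 6)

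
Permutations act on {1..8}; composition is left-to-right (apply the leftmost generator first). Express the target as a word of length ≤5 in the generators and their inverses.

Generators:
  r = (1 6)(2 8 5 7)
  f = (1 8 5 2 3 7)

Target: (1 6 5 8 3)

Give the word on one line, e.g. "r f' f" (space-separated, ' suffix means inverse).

r f f

  after r: (1 6)(2 8 5 7)
  after f: (1 6 8 2 5)(3 7)
  after f: (1 6 5 8 3)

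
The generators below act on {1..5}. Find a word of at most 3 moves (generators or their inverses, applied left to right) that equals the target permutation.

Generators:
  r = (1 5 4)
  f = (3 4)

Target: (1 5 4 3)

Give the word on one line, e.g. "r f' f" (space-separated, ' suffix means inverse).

  after f': (3 4)
  after r': (1 4 3 5)
  after r': (1 5 4 3)

f' r' r'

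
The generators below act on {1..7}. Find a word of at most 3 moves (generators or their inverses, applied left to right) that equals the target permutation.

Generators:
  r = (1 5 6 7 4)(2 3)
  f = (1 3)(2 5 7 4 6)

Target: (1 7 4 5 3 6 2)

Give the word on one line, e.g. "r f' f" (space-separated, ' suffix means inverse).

  after r': (1 4 7 6 5)(2 3)
  after f': (1 7 4 5 3 6 2)

r' f'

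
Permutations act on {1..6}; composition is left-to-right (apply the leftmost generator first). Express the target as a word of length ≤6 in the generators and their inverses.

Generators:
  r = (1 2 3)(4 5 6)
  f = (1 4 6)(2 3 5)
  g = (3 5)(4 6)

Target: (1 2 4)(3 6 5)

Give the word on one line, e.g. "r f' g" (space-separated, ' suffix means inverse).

  after r: (1 2 3)(4 5 6)
  after f: (1 3 4 2 5)
  after r: (2 6 4 3 5)
  after r: (1 2 4)(3 6 5)

r f r r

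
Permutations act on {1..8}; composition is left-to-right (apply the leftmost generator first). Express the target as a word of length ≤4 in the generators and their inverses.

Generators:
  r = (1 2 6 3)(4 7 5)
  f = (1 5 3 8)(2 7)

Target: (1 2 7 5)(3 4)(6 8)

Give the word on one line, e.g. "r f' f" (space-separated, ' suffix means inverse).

  after r: (1 2 6 3)(4 7 5)
  after r: (1 6)(2 3)(4 5 7)
  after f': (1 6 8 3 7 4)(2 5)
  after r': (1 2 7 5)(3 4)(6 8)

r r f' r'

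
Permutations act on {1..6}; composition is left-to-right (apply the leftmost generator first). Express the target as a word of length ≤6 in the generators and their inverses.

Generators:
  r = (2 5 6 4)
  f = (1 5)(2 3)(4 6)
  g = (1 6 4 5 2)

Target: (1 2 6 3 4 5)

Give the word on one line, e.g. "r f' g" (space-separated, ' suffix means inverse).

f r f g g

  after f: (1 5)(2 3)(4 6)
  after r: (1 6 2 3 5)
  after f: (1 4 6 3)
  after g: (1 5 2)(3 6)
  after g: (1 2 6 3 4 5)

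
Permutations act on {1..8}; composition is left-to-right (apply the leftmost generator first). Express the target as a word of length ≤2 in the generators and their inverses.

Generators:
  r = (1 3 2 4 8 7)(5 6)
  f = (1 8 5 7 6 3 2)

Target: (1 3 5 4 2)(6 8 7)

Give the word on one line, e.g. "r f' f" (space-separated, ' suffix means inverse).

f' r'

  after f': (1 2 3 6 7 5 8)
  after r': (1 3 5 4 2)(6 8 7)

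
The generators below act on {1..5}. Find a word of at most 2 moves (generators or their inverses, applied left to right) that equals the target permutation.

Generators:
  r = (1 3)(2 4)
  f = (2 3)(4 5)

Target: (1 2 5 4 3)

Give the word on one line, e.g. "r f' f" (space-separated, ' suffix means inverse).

r' f

  after r': (1 3)(2 4)
  after f: (1 2 5 4 3)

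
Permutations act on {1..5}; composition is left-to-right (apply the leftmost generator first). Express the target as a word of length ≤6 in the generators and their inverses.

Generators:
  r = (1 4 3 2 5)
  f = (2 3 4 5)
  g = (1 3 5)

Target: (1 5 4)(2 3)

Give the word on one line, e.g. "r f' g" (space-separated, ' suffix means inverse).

f' r' g r'

  after f': (2 5 4 3)
  after r': (1 5)
  after g: (3 5)
  after r': (1 5 4)(2 3)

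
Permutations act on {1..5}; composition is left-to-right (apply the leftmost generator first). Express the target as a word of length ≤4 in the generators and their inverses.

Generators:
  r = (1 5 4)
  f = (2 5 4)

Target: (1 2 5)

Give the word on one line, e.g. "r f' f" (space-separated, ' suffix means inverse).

  after r: (1 5 4)
  after f: (1 4)(2 5)
  after f: (1 2 4)
  after r': (1 2 5)

r f f r'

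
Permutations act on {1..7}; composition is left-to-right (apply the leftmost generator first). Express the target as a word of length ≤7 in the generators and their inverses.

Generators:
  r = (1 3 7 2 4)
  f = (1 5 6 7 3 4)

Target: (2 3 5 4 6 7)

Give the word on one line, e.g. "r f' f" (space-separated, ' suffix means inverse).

  after f: (1 5 6 7 3 4)
  after f: (1 6 3)(4 5 7)
  after f: (1 7)(3 5)(4 6)
  after r': (1 3 5)(2 7 4 6)
  after r': (2 3 5 4 6 7)

f f f r' r'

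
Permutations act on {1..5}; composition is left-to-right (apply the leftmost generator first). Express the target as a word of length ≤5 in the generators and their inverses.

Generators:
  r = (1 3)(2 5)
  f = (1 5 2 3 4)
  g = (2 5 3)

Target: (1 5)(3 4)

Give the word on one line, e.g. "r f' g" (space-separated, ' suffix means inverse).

f r r g' r

  after f: (1 5 2 3 4)
  after r: (1 2)(3 4)
  after r: (1 5 2 3 4)
  after g': (1 2 5 3 4)
  after r: (1 5)(3 4)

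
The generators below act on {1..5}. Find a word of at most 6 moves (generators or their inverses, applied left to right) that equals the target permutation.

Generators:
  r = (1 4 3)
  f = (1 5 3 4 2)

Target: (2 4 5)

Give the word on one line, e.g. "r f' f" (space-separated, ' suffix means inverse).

f' r' r' f

  after f': (1 2 4 3 5)
  after r': (1 2)(3 5)
  after r': (1 2 3 5 4)
  after f: (2 4 5)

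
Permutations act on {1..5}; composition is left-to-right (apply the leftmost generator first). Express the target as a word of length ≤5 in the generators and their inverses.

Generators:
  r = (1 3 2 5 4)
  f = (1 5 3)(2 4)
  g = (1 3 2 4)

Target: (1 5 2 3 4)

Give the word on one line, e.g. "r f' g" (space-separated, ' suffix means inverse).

  after f': (1 3 5)(2 4)
  after g: (1 2)(3 5)
  after r: (1 5 2 3 4)

f' g r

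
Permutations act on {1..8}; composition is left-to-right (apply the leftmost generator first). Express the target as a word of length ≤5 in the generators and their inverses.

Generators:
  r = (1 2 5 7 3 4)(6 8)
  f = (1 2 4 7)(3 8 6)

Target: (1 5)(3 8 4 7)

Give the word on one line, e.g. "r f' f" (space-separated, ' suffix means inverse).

f' r' f f f

  after f': (1 7 4 2)(3 6 8)
  after r': (1 5 2 4)(3 8 7)
  after f: (1 5 4 2 7 8)(3 6)
  after f: (1 5 7 6 8 2)
  after f: (1 5)(3 8 4 7)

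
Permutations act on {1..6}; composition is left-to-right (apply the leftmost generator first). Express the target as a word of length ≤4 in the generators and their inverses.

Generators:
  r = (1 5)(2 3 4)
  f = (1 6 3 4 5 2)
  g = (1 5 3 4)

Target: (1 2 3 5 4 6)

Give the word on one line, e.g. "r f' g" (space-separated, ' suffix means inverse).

  after r: (1 5)(2 3 4)
  after r: (2 4 3)
  after f': (1 2 3 5 4 6)

r r f'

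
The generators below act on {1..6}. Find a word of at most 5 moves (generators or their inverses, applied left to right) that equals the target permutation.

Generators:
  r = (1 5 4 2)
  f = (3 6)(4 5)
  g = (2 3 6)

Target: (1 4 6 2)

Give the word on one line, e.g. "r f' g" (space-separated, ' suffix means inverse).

  after r: (1 5 4 2)
  after g': (1 5 4 6 3 2)
  after f': (1 4 3 2)
  after g: (1 4 6 2)

r g' f' g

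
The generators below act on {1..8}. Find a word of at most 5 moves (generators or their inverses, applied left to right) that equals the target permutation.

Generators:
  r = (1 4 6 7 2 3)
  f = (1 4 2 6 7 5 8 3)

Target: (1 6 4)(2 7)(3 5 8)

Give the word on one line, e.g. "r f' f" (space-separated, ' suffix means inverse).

r' r' f

  after r': (1 3 2 7 6 4)
  after r': (1 2 6)(3 7 4)
  after f: (1 6 4)(2 7)(3 5 8)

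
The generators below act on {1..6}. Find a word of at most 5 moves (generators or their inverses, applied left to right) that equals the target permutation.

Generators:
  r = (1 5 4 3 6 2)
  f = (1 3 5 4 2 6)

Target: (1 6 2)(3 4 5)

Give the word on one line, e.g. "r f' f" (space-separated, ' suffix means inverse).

  after r: (1 5 4 3 6 2)
  after f: (1 4 5 2 3)
  after f: (1 2 5 6)
  after r': (1 6 2)(3 4 5)

r f f r'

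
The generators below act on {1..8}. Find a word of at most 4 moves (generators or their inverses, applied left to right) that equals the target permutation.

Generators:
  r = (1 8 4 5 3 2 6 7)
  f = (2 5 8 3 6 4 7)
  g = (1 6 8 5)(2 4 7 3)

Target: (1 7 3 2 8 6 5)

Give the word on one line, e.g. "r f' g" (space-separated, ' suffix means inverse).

  after r: (1 8 4 5 3 2 6 7)
  after g': (1 6 4 8 2)(5 7)
  after r: (1 7 3 2 8 6 5)

r g' r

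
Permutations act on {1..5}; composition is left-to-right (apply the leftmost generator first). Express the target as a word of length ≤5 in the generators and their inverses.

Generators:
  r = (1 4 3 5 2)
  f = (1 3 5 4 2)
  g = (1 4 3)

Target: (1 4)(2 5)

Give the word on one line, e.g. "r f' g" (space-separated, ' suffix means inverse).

f r' r' g' g'

  after f: (1 3 5 4 2)
  after r': (1 4 5)
  after r': (2 5)(3 4)
  after g': (1 3)(2 5)
  after g': (1 4)(2 5)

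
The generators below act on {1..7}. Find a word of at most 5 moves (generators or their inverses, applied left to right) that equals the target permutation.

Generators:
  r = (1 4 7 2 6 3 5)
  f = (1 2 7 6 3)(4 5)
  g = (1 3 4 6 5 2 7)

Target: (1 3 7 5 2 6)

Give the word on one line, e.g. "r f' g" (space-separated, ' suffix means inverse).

  after f: (1 2 7 6 3)(4 5)
  after r: (1 6 5 7 3 4)
  after r: (1 3 7 5 2 6)

f r r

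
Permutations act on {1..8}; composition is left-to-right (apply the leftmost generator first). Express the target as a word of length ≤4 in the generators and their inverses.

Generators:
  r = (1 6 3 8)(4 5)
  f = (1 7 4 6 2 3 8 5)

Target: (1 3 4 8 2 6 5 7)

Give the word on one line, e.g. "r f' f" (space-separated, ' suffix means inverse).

r' f'

  after r': (1 8 3 6)(4 5)
  after f': (1 3 4 8 2 6 5 7)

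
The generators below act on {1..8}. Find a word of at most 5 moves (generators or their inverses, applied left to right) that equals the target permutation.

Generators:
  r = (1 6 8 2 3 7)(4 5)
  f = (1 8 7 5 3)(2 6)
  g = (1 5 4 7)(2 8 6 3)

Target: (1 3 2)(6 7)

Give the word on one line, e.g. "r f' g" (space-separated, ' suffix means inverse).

  after r: (1 6 8 2 3 7)(4 5)
  after f': (1 2 5 4 7 3 8 6)
  after g': (1 3 2)(6 7)

r f' g'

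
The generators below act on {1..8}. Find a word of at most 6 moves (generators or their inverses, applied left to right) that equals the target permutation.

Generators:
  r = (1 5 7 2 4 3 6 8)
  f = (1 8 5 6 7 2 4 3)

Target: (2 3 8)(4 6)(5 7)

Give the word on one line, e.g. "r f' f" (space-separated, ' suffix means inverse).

f' r r r

  after f': (1 3 4 2 7 6 5 8)
  after r: (1 6 7 8 5)
  after r: (1 8 7)(2 4 3 6)
  after r: (2 3 8)(4 6)(5 7)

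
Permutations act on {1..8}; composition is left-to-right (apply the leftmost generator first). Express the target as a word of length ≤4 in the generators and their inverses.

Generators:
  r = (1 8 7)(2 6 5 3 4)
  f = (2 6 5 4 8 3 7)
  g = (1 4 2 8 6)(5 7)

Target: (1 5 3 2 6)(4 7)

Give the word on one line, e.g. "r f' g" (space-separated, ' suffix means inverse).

g' g' r g

  after g': (1 6 8 2 4)(5 7)
  after g': (1 8 4 6 2)
  after r: (1 7)(2 8)(3 4 5)
  after g: (1 5 3 2 6)(4 7)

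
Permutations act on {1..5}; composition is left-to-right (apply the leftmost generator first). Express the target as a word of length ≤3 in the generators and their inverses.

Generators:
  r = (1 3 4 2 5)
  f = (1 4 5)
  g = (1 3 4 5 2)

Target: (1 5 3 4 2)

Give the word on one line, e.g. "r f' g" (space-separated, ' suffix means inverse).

f g

  after f: (1 4 5)
  after g: (1 5 3 4 2)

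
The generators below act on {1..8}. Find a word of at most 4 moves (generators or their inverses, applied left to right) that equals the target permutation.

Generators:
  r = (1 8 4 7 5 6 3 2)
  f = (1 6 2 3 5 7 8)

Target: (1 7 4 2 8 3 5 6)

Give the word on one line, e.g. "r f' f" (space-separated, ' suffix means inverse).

  after r': (1 2 3 6 5 7 4 8)
  after f: (1 3 2 5 8 6 7 4)
  after f: (1 5)(2 7 4 6 8)
  after f: (1 7 4 2 8 3 5 6)

r' f f f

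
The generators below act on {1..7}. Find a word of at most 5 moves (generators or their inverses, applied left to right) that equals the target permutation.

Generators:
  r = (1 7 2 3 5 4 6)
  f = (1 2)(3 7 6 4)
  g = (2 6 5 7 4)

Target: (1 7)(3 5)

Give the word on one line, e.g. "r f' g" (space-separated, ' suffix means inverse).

  after g': (2 4 7 5 6)
  after g': (2 7 6 4 5)
  after r: (1 7)(3 5)

g' g' r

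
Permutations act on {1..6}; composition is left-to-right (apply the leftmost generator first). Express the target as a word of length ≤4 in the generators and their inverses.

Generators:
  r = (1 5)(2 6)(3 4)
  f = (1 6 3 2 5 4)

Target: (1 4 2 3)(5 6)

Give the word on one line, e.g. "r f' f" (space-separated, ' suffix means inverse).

r f

  after r: (1 5)(2 6)(3 4)
  after f: (1 4 2 3)(5 6)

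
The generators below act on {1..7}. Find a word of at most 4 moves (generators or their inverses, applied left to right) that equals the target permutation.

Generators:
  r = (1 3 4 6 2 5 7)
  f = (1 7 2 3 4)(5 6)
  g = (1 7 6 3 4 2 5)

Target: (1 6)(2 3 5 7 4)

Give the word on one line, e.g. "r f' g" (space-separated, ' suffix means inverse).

  after g': (1 5 2 4 3 6 7)
  after f': (1 6)(2 3 5 7 4)

g' f'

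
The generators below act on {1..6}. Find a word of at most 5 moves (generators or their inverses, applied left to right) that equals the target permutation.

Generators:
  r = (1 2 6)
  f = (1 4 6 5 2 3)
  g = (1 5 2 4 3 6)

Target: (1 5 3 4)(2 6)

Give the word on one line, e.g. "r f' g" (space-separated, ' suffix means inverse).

  after f: (1 4 6 5 2 3)
  after g: (1 3 5 4)(2 6)
  after f': (1 2 4 3 6 5)
  after f': (1 5 3 4 2)
  after r': (1 5 3 4)(2 6)

f g f' f' r'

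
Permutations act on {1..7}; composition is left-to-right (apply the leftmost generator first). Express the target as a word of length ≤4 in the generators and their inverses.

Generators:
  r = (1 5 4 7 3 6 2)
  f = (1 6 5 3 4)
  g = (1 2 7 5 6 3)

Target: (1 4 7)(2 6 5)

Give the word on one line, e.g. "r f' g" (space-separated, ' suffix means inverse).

f g g f'

  after f: (1 6 5 3 4)
  after g: (1 3 4 2 7 5)
  after g: (2 5)(3 4 7 6)
  after f': (1 4 7)(2 6 5)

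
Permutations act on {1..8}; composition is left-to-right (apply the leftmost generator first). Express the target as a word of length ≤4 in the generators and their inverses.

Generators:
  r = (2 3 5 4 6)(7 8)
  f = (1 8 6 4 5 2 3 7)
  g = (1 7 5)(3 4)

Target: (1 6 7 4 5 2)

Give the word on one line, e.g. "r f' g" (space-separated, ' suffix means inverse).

  after r: (2 3 5 4 6)(7 8)
  after f: (1 8)(2 7 6 3)
  after f: (1 6 7 4 5 2)

r f f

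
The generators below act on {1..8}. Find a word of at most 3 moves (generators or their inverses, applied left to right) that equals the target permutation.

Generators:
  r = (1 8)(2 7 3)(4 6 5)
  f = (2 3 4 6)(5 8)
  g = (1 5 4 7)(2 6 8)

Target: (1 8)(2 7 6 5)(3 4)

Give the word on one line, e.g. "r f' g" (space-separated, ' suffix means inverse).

r f f

  after r: (1 8)(2 7 3)(4 6 5)
  after f: (1 5 6 8)(2 7 4)
  after f: (1 8)(2 7 6 5)(3 4)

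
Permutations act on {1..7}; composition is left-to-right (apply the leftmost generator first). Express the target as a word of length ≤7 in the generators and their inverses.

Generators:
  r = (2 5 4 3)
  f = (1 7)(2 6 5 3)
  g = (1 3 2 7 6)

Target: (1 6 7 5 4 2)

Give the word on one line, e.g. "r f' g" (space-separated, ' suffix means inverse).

g f r' f' f'

  after g: (1 3 2 7 6)
  after f: (1 2)(3 6 7 5)
  after r': (1 3 6 7 2)(4 5)
  after f': (1 5 4 6)(2 7 3)
  after f': (1 6 7 5 4 2)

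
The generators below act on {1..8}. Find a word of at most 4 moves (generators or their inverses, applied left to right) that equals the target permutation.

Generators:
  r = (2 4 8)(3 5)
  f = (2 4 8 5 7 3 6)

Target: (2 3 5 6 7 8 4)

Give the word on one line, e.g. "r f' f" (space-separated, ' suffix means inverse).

f' r' r' f'

  after f': (2 6 3 7 5 8 4)
  after r': (2 6 5 4 8)(3 7)
  after r': (2 6 3 7 5)
  after f': (2 3 5 6 7 8 4)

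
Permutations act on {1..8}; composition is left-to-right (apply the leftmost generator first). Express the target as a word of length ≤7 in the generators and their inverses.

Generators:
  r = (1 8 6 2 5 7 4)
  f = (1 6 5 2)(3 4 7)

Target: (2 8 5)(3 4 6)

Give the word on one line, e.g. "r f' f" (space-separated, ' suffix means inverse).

f' f' f' r f

  after f': (1 2 5 6)(3 7 4)
  after f': (1 5)(2 6)(3 4 7)
  after f': (1 6 5 2)
  after r: (1 2 8 6 7 4)
  after f: (2 8 5)(3 4 6)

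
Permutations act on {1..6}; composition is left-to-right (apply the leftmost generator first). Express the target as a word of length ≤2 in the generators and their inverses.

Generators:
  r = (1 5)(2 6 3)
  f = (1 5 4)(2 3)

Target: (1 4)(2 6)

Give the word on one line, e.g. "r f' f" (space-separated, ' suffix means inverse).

  after f': (1 4 5)(2 3)
  after r': (1 4)(2 6)

f' r'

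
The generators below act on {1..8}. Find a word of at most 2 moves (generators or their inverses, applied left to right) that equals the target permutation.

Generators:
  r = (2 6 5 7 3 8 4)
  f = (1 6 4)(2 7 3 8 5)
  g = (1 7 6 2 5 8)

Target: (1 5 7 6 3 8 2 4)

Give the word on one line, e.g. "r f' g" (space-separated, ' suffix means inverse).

g' f

  after g': (1 8 5 2 6 7)
  after f: (1 5 7 6 3 8 2 4)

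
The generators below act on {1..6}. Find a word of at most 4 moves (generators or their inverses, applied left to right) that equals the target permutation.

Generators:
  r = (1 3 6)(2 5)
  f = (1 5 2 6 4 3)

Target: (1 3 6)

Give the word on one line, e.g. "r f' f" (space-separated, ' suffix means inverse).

r' r'

  after r': (1 6 3)(2 5)
  after r': (1 3 6)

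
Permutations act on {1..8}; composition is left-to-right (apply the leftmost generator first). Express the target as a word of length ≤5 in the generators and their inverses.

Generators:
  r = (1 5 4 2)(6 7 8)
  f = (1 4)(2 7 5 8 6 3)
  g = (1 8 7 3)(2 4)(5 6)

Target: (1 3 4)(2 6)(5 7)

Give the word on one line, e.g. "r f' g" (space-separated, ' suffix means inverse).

r g f

  after r: (1 5 4 2)(6 7 8)
  after g: (1 6 3)(2 8 5)
  after f: (1 3 4)(2 6)(5 7)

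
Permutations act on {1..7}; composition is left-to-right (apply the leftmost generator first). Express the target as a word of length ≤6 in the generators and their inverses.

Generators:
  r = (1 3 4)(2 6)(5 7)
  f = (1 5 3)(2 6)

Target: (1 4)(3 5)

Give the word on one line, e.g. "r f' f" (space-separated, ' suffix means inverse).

  after r: (1 3 4)(2 6)(5 7)
  after r: (1 4 3)
  after f': (1 4 5)(2 6)
  after f': (1 4)(3 5)

r r f' f'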